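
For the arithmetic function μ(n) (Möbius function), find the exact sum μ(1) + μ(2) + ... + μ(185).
Σ_{n ≤ 185} μ(n) = -3

Compute μ(n) for each 1 ≤ n ≤ 185: μ(1) = 1, μ(2) = -1, μ(3) = -1, μ(4) = 0, μ(5) = -1, μ(6) = 1, μ(7) = -1, μ(8) = 0, μ(9) = 0, μ(10) = 1, μ(11) = -1, μ(12) = 0, μ(13) = -1, μ(14) = 1, μ(15) = 1, μ(16) = 0, μ(17) = -1, μ(18) = 0, μ(19) = -1, μ(20) = 0, μ(21) = 1, μ(22) = 1, μ(23) = -1, μ(24) = 0, μ(25) = 0, μ(26) = 1, μ(27) = 0, μ(28) = 0, μ(29) = -1, μ(30) = -1, μ(31) = -1, μ(32) = 0, μ(33) = 1, μ(34) = 1, μ(35) = 1, μ(36) = 0, μ(37) = -1, μ(38) = 1, μ(39) = 1, μ(40) = 0, μ(41) = -1, μ(42) = -1, μ(43) = -1, μ(44) = 0, μ(45) = 0, μ(46) = 1, μ(47) = -1, μ(48) = 0, μ(49) = 0, μ(50) = 0, μ(51) = 1, μ(52) = 0, μ(53) = -1, μ(54) = 0, μ(55) = 1, μ(56) = 0, μ(57) = 1, μ(58) = 1, μ(59) = -1, μ(60) = 0, μ(61) = -1, μ(62) = 1, μ(63) = 0, μ(64) = 0, μ(65) = 1, μ(66) = -1, μ(67) = -1, μ(68) = 0, μ(69) = 1, μ(70) = -1, μ(71) = -1, μ(72) = 0, μ(73) = -1, μ(74) = 1, μ(75) = 0, μ(76) = 0, μ(77) = 1, μ(78) = -1, μ(79) = -1, μ(80) = 0, μ(81) = 0, μ(82) = 1, μ(83) = -1, μ(84) = 0, μ(85) = 1, μ(86) = 1, μ(87) = 1, μ(88) = 0, μ(89) = -1, μ(90) = 0, μ(91) = 1, μ(92) = 0, μ(93) = 1, μ(94) = 1, μ(95) = 1, μ(96) = 0, μ(97) = -1, μ(98) = 0, μ(99) = 0, μ(100) = 0, μ(101) = -1, μ(102) = -1, μ(103) = -1, μ(104) = 0, μ(105) = -1, μ(106) = 1, μ(107) = -1, μ(108) = 0, μ(109) = -1, μ(110) = -1, μ(111) = 1, μ(112) = 0, μ(113) = -1, μ(114) = -1, μ(115) = 1, μ(116) = 0, μ(117) = 0, μ(118) = 1, μ(119) = 1, μ(120) = 0, μ(121) = 0, μ(122) = 1, μ(123) = 1, μ(124) = 0, μ(125) = 0, μ(126) = 0, μ(127) = -1, μ(128) = 0, μ(129) = 1, μ(130) = -1, μ(131) = -1, μ(132) = 0, μ(133) = 1, μ(134) = 1, μ(135) = 0, μ(136) = 0, μ(137) = -1, μ(138) = -1, μ(139) = -1, μ(140) = 0, μ(141) = 1, μ(142) = 1, μ(143) = 1, μ(144) = 0, μ(145) = 1, μ(146) = 1, μ(147) = 0, μ(148) = 0, μ(149) = -1, μ(150) = 0, μ(151) = -1, μ(152) = 0, μ(153) = 0, μ(154) = -1, μ(155) = 1, μ(156) = 0, μ(157) = -1, μ(158) = 1, μ(159) = 1, μ(160) = 0, μ(161) = 1, μ(162) = 0, μ(163) = -1, μ(164) = 0, μ(165) = -1, μ(166) = 1, μ(167) = -1, μ(168) = 0, μ(169) = 0, μ(170) = -1, μ(171) = 0, μ(172) = 0, μ(173) = -1, μ(174) = -1, μ(175) = 0, μ(176) = 0, μ(177) = 1, μ(178) = 1, μ(179) = -1, μ(180) = 0, μ(181) = -1, μ(182) = -1, μ(183) = 1, μ(184) = 0, μ(185) = 1. Summing all 185 values: -3. (Mertens function M(x) = Σ_{n ≤ x} μ(n); on average M(x) should be small (PNT ⟺ M(x) = o(x)).)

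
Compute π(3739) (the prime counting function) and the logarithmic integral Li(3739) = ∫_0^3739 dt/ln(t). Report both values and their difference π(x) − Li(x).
π(3739) = 522;  Li(3739) ≈ 533.77;  π(x) − Li(x) ≈ -11.77.

Direct count of primes ≤ 3739 gives π(3739) = 522. Numerical evaluation of the logarithmic integral gives Li(3739) ≈ 533.77. The difference π(x) − Li(x) ≈ -11.77 is typically negative for small/moderate x (Li(x) overestimates), though Littlewood's theorem shows this sign changes infinitely often.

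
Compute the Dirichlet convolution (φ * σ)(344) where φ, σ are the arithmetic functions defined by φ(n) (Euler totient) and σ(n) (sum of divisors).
(φ * σ)(344) = 2752

Divisors of 344: [1, 2, 4, 8, 43, 86, 172, 344]. For each d | 344:
  d = 1: φ(1) · σ(344/1) = 1 · 660 = 660
  d = 2: φ(2) · σ(344/2) = 1 · 308 = 308
  d = 4: φ(4) · σ(344/4) = 2 · 132 = 264
  d = 8: φ(8) · σ(344/8) = 4 · 44 = 176
  d = 43: φ(43) · σ(344/43) = 42 · 15 = 630
  d = 86: φ(86) · σ(344/86) = 42 · 7 = 294
  d = 172: φ(172) · σ(344/172) = 84 · 3 = 252
  d = 344: φ(344) · σ(344/344) = 168 · 1 = 168
Summing: (φ * σ)(344) = 660 + 308 + 264 + 176 + 630 + 294 + 252 + 168 = 2752.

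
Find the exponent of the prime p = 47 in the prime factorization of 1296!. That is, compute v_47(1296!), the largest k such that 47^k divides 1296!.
v_47(1296!) = 27

Legendre's formula: v_p(n!) = Σ_{k ≥ 1} ⌊n / p^k⌋. For p = 47, n = 1296, the terms are:
  ⌊1296/47^1⌋ = ⌊1296/47⌋ = 27
(the next term ⌊1296/47^2⌋ = 0, terminating the sum). Summing: v_47(1296!) = 27 = 27.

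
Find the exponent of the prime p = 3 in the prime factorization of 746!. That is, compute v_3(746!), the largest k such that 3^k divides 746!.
v_3(746!) = 370

Legendre's formula: v_p(n!) = Σ_{k ≥ 1} ⌊n / p^k⌋. For p = 3, n = 746, the terms are:
  ⌊746/3^1⌋ = ⌊746/3⌋ = 248
  ⌊746/3^2⌋ = ⌊746/9⌋ = 82
  ⌊746/3^3⌋ = ⌊746/27⌋ = 27
  ⌊746/3^4⌋ = ⌊746/81⌋ = 9
  ⌊746/3^5⌋ = ⌊746/243⌋ = 3
  ⌊746/3^6⌋ = ⌊746/729⌋ = 1
(the next term ⌊746/3^7⌋ = 0, terminating the sum). Summing: v_3(746!) = 248 + 82 + 27 + 9 + 3 + 1 = 370.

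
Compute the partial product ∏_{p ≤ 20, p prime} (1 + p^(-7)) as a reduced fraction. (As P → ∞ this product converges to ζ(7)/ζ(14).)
∏ = 1068826090093603336253543016500022477644576/1060040977976779320486482915314295925421875

The primes p ≤ 20 are [2, 3, 5, 7, 11, 13, 17, 19]. For each, (1 + 1/p^7) = (p^7 + 1)/p^7. Multiplying these fractions over p ∈ [2, 3, 5, 7, 11, 13, 17, 19] gives 1068826090093603336253543016500022477644576/1060040977976779320486482915314295925421875. (In the limit P → ∞ this tends to ζ(7)/ζ(14).)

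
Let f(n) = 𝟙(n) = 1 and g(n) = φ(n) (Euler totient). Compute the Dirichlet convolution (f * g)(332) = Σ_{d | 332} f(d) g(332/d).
(𝟙 * φ)(332) = 332

Divisors of 332: [1, 2, 4, 83, 166, 332]. For each d | 332:
  d = 1: 𝟙(1) · φ(332/1) = 1 · 164 = 164
  d = 2: 𝟙(2) · φ(332/2) = 1 · 82 = 82
  d = 4: 𝟙(4) · φ(332/4) = 1 · 82 = 82
  d = 83: 𝟙(83) · φ(332/83) = 1 · 2 = 2
  d = 166: 𝟙(166) · φ(332/166) = 1 · 1 = 1
  d = 332: 𝟙(332) · φ(332/332) = 1 · 1 = 1
Summing: (𝟙 * φ)(332) = 164 + 82 + 82 + 2 + 1 + 1 = 332.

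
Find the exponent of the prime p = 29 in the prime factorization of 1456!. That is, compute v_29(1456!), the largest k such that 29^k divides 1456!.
v_29(1456!) = 51

Legendre's formula: v_p(n!) = Σ_{k ≥ 1} ⌊n / p^k⌋. For p = 29, n = 1456, the terms are:
  ⌊1456/29^1⌋ = ⌊1456/29⌋ = 50
  ⌊1456/29^2⌋ = ⌊1456/841⌋ = 1
(the next term ⌊1456/29^3⌋ = 0, terminating the sum). Summing: v_29(1456!) = 50 + 1 = 51.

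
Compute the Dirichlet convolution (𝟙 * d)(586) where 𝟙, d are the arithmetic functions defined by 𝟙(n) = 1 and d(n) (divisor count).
(𝟙 * d)(586) = 9

Divisors of 586: [1, 2, 293, 586]. For each d | 586:
  d = 1: 𝟙(1) · d(586/1) = 1 · 4 = 4
  d = 2: 𝟙(2) · d(586/2) = 1 · 2 = 2
  d = 293: 𝟙(293) · d(586/293) = 1 · 2 = 2
  d = 586: 𝟙(586) · d(586/586) = 1 · 1 = 1
Summing: (𝟙 * d)(586) = 4 + 2 + 2 + 1 = 9.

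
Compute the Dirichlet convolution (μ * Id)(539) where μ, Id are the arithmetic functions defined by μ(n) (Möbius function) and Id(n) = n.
(μ * Id)(539) = 420

Divisors of 539: [1, 7, 11, 49, 77, 539]. For each d | 539:
  d = 1: μ(1) · Id(539/1) = 1 · 539 = 539
  d = 7: μ(7) · Id(539/7) = -1 · 77 = -77
  d = 11: μ(11) · Id(539/11) = -1 · 49 = -49
  d = 49: μ(49) · Id(539/49) = 0 · 11 = 0
  d = 77: μ(77) · Id(539/77) = 1 · 7 = 7
  d = 539: μ(539) · Id(539/539) = 0 · 1 = 0
Summing: (μ * Id)(539) = 539 + -77 + -49 + 0 + 7 + 0 = 420.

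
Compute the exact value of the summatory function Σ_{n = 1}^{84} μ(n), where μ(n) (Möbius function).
Σ_{n ≤ 84} μ(n) = -4

Compute μ(n) for each 1 ≤ n ≤ 84: μ(1) = 1, μ(2) = -1, μ(3) = -1, μ(4) = 0, μ(5) = -1, μ(6) = 1, μ(7) = -1, μ(8) = 0, μ(9) = 0, μ(10) = 1, μ(11) = -1, μ(12) = 0, μ(13) = -1, μ(14) = 1, μ(15) = 1, μ(16) = 0, μ(17) = -1, μ(18) = 0, μ(19) = -1, μ(20) = 0, μ(21) = 1, μ(22) = 1, μ(23) = -1, μ(24) = 0, μ(25) = 0, μ(26) = 1, μ(27) = 0, μ(28) = 0, μ(29) = -1, μ(30) = -1, μ(31) = -1, μ(32) = 0, μ(33) = 1, μ(34) = 1, μ(35) = 1, μ(36) = 0, μ(37) = -1, μ(38) = 1, μ(39) = 1, μ(40) = 0, μ(41) = -1, μ(42) = -1, μ(43) = -1, μ(44) = 0, μ(45) = 0, μ(46) = 1, μ(47) = -1, μ(48) = 0, μ(49) = 0, μ(50) = 0, μ(51) = 1, μ(52) = 0, μ(53) = -1, μ(54) = 0, μ(55) = 1, μ(56) = 0, μ(57) = 1, μ(58) = 1, μ(59) = -1, μ(60) = 0, μ(61) = -1, μ(62) = 1, μ(63) = 0, μ(64) = 0, μ(65) = 1, μ(66) = -1, μ(67) = -1, μ(68) = 0, μ(69) = 1, μ(70) = -1, μ(71) = -1, μ(72) = 0, μ(73) = -1, μ(74) = 1, μ(75) = 0, μ(76) = 0, μ(77) = 1, μ(78) = -1, μ(79) = -1, μ(80) = 0, μ(81) = 0, μ(82) = 1, μ(83) = -1, μ(84) = 0. Summing all 84 values: -4. (Mertens function M(x) = Σ_{n ≤ x} μ(n); on average M(x) should be small (PNT ⟺ M(x) = o(x)).)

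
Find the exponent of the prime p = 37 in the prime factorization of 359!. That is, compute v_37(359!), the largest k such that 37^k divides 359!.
v_37(359!) = 9

Legendre's formula: v_p(n!) = Σ_{k ≥ 1} ⌊n / p^k⌋. For p = 37, n = 359, the terms are:
  ⌊359/37^1⌋ = ⌊359/37⌋ = 9
(the next term ⌊359/37^2⌋ = 0, terminating the sum). Summing: v_37(359!) = 9 = 9.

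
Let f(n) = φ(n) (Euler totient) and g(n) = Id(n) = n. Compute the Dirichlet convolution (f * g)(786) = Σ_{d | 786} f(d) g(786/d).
(φ * Id)(786) = 3915

Divisors of 786: [1, 2, 3, 6, 131, 262, 393, 786]. For each d | 786:
  d = 1: φ(1) · Id(786/1) = 1 · 786 = 786
  d = 2: φ(2) · Id(786/2) = 1 · 393 = 393
  d = 3: φ(3) · Id(786/3) = 2 · 262 = 524
  d = 6: φ(6) · Id(786/6) = 2 · 131 = 262
  d = 131: φ(131) · Id(786/131) = 130 · 6 = 780
  d = 262: φ(262) · Id(786/262) = 130 · 3 = 390
  d = 393: φ(393) · Id(786/393) = 260 · 2 = 520
  d = 786: φ(786) · Id(786/786) = 260 · 1 = 260
Summing: (φ * Id)(786) = 786 + 393 + 524 + 262 + 780 + 390 + 520 + 260 = 3915.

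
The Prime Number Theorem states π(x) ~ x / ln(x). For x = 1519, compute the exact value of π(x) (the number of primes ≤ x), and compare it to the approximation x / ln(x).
π(1519) = 240;  x/ln(x) ≈ 207.35;  relative error ≈ 13.60%.

Directly count primes up to 1519: π(1519) = 240. The PNT approximation gives 1519/ln(1519) ≈ 1519/7.32581 ≈ 207.35. Relative error (π(x) − x/ln(x)) / π(x) ≈ 13.60%; the approximation is known to undercount slightly (Li(x) is a better estimate).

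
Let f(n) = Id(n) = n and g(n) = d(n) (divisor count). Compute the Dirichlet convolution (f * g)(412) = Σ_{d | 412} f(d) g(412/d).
(Id * d)(412) = 1155

Divisors of 412: [1, 2, 4, 103, 206, 412]. For each d | 412:
  d = 1: Id(1) · d(412/1) = 1 · 6 = 6
  d = 2: Id(2) · d(412/2) = 2 · 4 = 8
  d = 4: Id(4) · d(412/4) = 4 · 2 = 8
  d = 103: Id(103) · d(412/103) = 103 · 3 = 309
  d = 206: Id(206) · d(412/206) = 206 · 2 = 412
  d = 412: Id(412) · d(412/412) = 412 · 1 = 412
Summing: (Id * d)(412) = 6 + 8 + 8 + 309 + 412 + 412 = 1155.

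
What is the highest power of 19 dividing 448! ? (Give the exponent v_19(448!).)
v_19(448!) = 24

Legendre's formula: v_p(n!) = Σ_{k ≥ 1} ⌊n / p^k⌋. For p = 19, n = 448, the terms are:
  ⌊448/19^1⌋ = ⌊448/19⌋ = 23
  ⌊448/19^2⌋ = ⌊448/361⌋ = 1
(the next term ⌊448/19^3⌋ = 0, terminating the sum). Summing: v_19(448!) = 23 + 1 = 24.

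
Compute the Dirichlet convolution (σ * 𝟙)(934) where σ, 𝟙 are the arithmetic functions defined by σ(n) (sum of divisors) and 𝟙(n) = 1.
(σ * 𝟙)(934) = 1876

Divisors of 934: [1, 2, 467, 934]. For each d | 934:
  d = 1: σ(1) · 𝟙(934/1) = 1 · 1 = 1
  d = 2: σ(2) · 𝟙(934/2) = 3 · 1 = 3
  d = 467: σ(467) · 𝟙(934/467) = 468 · 1 = 468
  d = 934: σ(934) · 𝟙(934/934) = 1404 · 1 = 1404
Summing: (σ * 𝟙)(934) = 1 + 3 + 468 + 1404 = 1876.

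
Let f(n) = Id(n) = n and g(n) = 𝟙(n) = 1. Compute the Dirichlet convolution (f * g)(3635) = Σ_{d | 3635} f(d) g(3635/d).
(Id * 𝟙)(3635) = 4368

Divisors of 3635: [1, 5, 727, 3635]. For each d | 3635:
  d = 1: Id(1) · 𝟙(3635/1) = 1 · 1 = 1
  d = 5: Id(5) · 𝟙(3635/5) = 5 · 1 = 5
  d = 727: Id(727) · 𝟙(3635/727) = 727 · 1 = 727
  d = 3635: Id(3635) · 𝟙(3635/3635) = 3635 · 1 = 3635
Summing: (Id * 𝟙)(3635) = 1 + 5 + 727 + 3635 = 4368.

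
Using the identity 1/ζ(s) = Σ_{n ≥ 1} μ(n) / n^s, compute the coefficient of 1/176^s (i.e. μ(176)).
μ(176) = 0

Factor n = 176 = 2^4 · 11. μ(n) = 0 if any exponent ≥ 2 (not squarefree); otherwise μ(n) = (−1)^{ω(n)} where ω(n) is the number of distinct prime factors. Applying: μ(176) = 0.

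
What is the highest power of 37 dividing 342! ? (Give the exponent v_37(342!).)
v_37(342!) = 9

Legendre's formula: v_p(n!) = Σ_{k ≥ 1} ⌊n / p^k⌋. For p = 37, n = 342, the terms are:
  ⌊342/37^1⌋ = ⌊342/37⌋ = 9
(the next term ⌊342/37^2⌋ = 0, terminating the sum). Summing: v_37(342!) = 9 = 9.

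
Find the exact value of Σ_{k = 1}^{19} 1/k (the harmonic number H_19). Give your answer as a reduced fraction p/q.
H_19 = 275295799/77597520

Direct summation: H_19 = 1 + 1/2 + ... + 1/19. The least common denominator is lcm(1, ..., 19) = 232792560; over this denominator the numerator is 232792560 + 116396280 + 77597520 + 58198140 + 46558512 + 38798760 + 33256080 + 29099070 + 25865840 + 23279256 + 21162960 + 19399380 + 17907120 + 16628040 + 15519504 + 14549535 + 13693680 + 12932920 + 12252240 = 825887397, so H_19 = 825887397/232792560; reducing by gcd(825887397, 232792560) = 3 gives 275295799/77597520 ≈ 3.54774. (The PNT-adjacent estimate ln(19) + γ ≈ 3.52165 matches within O(1/n).)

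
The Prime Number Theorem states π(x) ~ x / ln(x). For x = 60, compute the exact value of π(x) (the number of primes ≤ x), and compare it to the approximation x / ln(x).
π(60) = 17;  x/ln(x) ≈ 14.65;  relative error ≈ 13.80%.

Directly count primes up to 60: π(60) = 17. The PNT approximation gives 60/ln(60) ≈ 60/4.09434 ≈ 14.65. Relative error (π(x) − x/ln(x)) / π(x) ≈ 13.80%; the approximation is known to undercount slightly (Li(x) is a better estimate).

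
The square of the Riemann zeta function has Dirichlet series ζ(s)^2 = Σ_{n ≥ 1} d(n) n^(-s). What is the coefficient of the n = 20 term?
d(20) = 6

ζ(s)^2 = (Σ 1/m^s)(Σ 1/k^s). The coefficient of 1/n^s in the product is the number of ordered pairs (m, k) with mk = n, which equals d(n). For n = 20, divisors are [1, 2, 4, 5, 10, 20], so d(20) = 6.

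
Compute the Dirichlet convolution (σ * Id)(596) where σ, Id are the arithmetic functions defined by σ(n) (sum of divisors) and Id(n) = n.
(σ * Id)(596) = 5083

Divisors of 596: [1, 2, 4, 149, 298, 596]. For each d | 596:
  d = 1: σ(1) · Id(596/1) = 1 · 596 = 596
  d = 2: σ(2) · Id(596/2) = 3 · 298 = 894
  d = 4: σ(4) · Id(596/4) = 7 · 149 = 1043
  d = 149: σ(149) · Id(596/149) = 150 · 4 = 600
  d = 298: σ(298) · Id(596/298) = 450 · 2 = 900
  d = 596: σ(596) · Id(596/596) = 1050 · 1 = 1050
Summing: (σ * Id)(596) = 596 + 894 + 1043 + 600 + 900 + 1050 = 5083.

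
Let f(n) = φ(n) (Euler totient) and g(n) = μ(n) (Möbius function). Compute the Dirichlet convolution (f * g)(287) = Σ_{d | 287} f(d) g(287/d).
(φ * μ)(287) = 195

Divisors of 287: [1, 7, 41, 287]. For each d | 287:
  d = 1: φ(1) · μ(287/1) = 1 · 1 = 1
  d = 7: φ(7) · μ(287/7) = 6 · -1 = -6
  d = 41: φ(41) · μ(287/41) = 40 · -1 = -40
  d = 287: φ(287) · μ(287/287) = 240 · 1 = 240
Summing: (φ * μ)(287) = 1 + -6 + -40 + 240 = 195.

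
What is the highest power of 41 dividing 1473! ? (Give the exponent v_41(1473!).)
v_41(1473!) = 35

Legendre's formula: v_p(n!) = Σ_{k ≥ 1} ⌊n / p^k⌋. For p = 41, n = 1473, the terms are:
  ⌊1473/41^1⌋ = ⌊1473/41⌋ = 35
(the next term ⌊1473/41^2⌋ = 0, terminating the sum). Summing: v_41(1473!) = 35 = 35.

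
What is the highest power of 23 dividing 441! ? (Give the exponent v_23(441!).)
v_23(441!) = 19

Legendre's formula: v_p(n!) = Σ_{k ≥ 1} ⌊n / p^k⌋. For p = 23, n = 441, the terms are:
  ⌊441/23^1⌋ = ⌊441/23⌋ = 19
(the next term ⌊441/23^2⌋ = 0, terminating the sum). Summing: v_23(441!) = 19 = 19.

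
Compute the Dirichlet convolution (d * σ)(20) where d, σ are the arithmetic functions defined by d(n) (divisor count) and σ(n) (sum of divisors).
(d * σ)(20) = 128

Divisors of 20: [1, 2, 4, 5, 10, 20]. For each d | 20:
  d = 1: d(1) · σ(20/1) = 1 · 42 = 42
  d = 2: d(2) · σ(20/2) = 2 · 18 = 36
  d = 4: d(4) · σ(20/4) = 3 · 6 = 18
  d = 5: d(5) · σ(20/5) = 2 · 7 = 14
  d = 10: d(10) · σ(20/10) = 4 · 3 = 12
  d = 20: d(20) · σ(20/20) = 6 · 1 = 6
Summing: (d * σ)(20) = 42 + 36 + 18 + 14 + 12 + 6 = 128.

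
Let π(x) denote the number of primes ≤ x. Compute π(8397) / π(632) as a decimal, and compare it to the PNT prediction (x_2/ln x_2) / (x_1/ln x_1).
π(8397)/π(632) = 1051/115 ≈ 9.1391;  PNT prediction ≈ 9.4827.

π(632) = 115 and π(8397) = 1051, so π(8397)/π(632) ≈ 9.1391. The PNT-predicted ratio is (8397/ln(8397)) / (632/ln(632)) ≈ 9.4827. The two agree to within a few percent, as expected.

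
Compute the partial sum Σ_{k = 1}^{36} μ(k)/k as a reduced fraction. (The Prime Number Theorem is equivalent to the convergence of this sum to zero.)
Σ μ(k)/k = 2562470143/100280245065

Values of μ(k) for 1 ≤ k ≤ 36: μ(1) = 1, μ(2) = -1, μ(3) = -1, μ(5) = -1, μ(6) = 1, μ(7) = -1, μ(10) = 1, μ(11) = -1, μ(13) = -1, μ(14) = 1, μ(15) = 1, μ(17) = -1, μ(19) = -1, μ(21) = 1, μ(22) = 1, μ(23) = -1, μ(26) = 1, μ(29) = -1, μ(30) = -1, μ(31) = -1, μ(33) = 1, μ(34) = 1, μ(35) = 1, with μ = 0 on non-squarefree integers. Summing μ(k)/k for k where μ(k) ≠ 0 gives 2562470143/100280245065 ≈ 0.0256. (PNT ⟺ this sum → 0 as n → ∞.)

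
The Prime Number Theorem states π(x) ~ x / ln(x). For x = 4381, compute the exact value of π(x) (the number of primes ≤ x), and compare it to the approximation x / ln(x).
π(4381) = 597;  x/ln(x) ≈ 522.48;  relative error ≈ 12.48%.

Directly count primes up to 4381: π(4381) = 597. The PNT approximation gives 4381/ln(4381) ≈ 4381/8.38503 ≈ 522.48. Relative error (π(x) − x/ln(x)) / π(x) ≈ 12.48%; the approximation is known to undercount slightly (Li(x) is a better estimate).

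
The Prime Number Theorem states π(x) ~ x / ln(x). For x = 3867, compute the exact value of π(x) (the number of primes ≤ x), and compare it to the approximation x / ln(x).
π(3867) = 536;  x/ln(x) ≈ 468.15;  relative error ≈ 12.66%.

Directly count primes up to 3867: π(3867) = 536. The PNT approximation gives 3867/ln(3867) ≈ 3867/8.26023 ≈ 468.15. Relative error (π(x) − x/ln(x)) / π(x) ≈ 12.66%; the approximation is known to undercount slightly (Li(x) is a better estimate).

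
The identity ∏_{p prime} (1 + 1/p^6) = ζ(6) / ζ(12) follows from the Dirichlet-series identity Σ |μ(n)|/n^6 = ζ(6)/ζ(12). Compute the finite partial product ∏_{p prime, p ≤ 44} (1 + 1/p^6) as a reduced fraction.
∏ = 1359712698137872510059489328104656331148295030771712937358491632747920000/1336862024495300077504819810119357413472366273194284637902602168232026717

The primes p ≤ 44 are [2, 3, 5, 7, 11, 13, 17, 19, 23, 29, 31, 37, 41, 43]. For each, (1 + 1/p^6) = (p^6 + 1)/p^6. Multiplying these fractions over p ∈ [2, 3, 5, 7, 11, 13, 17, 19, 23, 29, 31, 37, 41, 43] gives 1359712698137872510059489328104656331148295030771712937358491632747920000/1336862024495300077504819810119357413472366273194284637902602168232026717. (In the limit P → ∞ this tends to ζ(6)/ζ(12).)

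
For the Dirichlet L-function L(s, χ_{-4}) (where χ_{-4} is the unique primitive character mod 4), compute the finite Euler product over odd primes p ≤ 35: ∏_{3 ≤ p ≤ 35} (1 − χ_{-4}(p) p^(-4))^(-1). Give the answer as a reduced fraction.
∏ = 1870816715381797956556539609218365/1891731462842378884815364370202624

The odd primes p ≤ 35 are [3, 5, 7, 11, 13, 17, 19, 23, 29, 31]. For each, χ(p) = 1 if p ≡ 1 mod 4, χ(p) = −1 if p ≡ 3 mod 4. Taking (1 − χ(p)/p^4)^(-1) = p^4/(p^4 − χ(p)): (1 − (-1)/3^4)^(-1) · (1 − (1)/5^4)^(-1) · (1 − (-1)/7^4)^(-1) · (1 − (-1)/11^4)^(-1) · (1 − (1)/13^4)^(-1) · (1 − (1)/17^4)^(-1) · (1 − (-1)/19^4)^(-1) · (1 − (-1)/23^4)^(-1) · (1 − (1)/29^4)^(-1) · (1 − (-1)/31^4)^(-1) = 1870816715381797956556539609218365/1891731462842378884815364370202624.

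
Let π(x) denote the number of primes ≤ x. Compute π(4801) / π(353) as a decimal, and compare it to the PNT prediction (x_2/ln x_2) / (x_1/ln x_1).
π(4801)/π(353) = 647/71 ≈ 9.1127;  PNT prediction ≈ 9.4127.

π(353) = 71 and π(4801) = 647, so π(4801)/π(353) ≈ 9.1127. The PNT-predicted ratio is (4801/ln(4801)) / (353/ln(353)) ≈ 9.4127. The two agree to within a few percent, as expected.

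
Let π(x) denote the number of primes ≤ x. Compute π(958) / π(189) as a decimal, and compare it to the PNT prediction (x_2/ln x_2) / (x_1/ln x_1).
π(958)/π(189) = 162/42 ≈ 3.8571;  PNT prediction ≈ 3.8703.

π(189) = 42 and π(958) = 162, so π(958)/π(189) ≈ 3.8571. The PNT-predicted ratio is (958/ln(958)) / (189/ln(189)) ≈ 3.8703. The two agree to within a few percent, as expected.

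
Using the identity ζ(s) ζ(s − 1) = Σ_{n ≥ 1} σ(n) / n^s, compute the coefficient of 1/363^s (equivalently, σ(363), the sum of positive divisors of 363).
σ(363) = 532

In the product (Σ m^0/m^s)(Σ k / k^s) = Σ (Σ_{d | n} d) / n^s, the coefficient of 1/n^s is σ(n) = Σ_{d | n} d. For n = 363, divisors are [1, 3, 11, 33, 121, 363]; summing: σ(363) = 532.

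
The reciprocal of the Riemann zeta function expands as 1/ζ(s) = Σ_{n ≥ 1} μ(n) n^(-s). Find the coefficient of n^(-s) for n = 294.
μ(294) = 0

Factor n = 294 = 2 · 3 · 7^2. μ(n) = 0 if any exponent ≥ 2 (not squarefree); otherwise μ(n) = (−1)^{ω(n)} where ω(n) is the number of distinct prime factors. Applying: μ(294) = 0.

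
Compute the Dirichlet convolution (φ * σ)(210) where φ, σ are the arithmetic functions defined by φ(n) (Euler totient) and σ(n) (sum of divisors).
(φ * σ)(210) = 3360

Divisors of 210: [1, 2, 3, 5, 6, 7, 10, 14, 15, 21, 30, 35, 42, 70, 105, 210]. For each d | 210:
  d = 1: φ(1) · σ(210/1) = 1 · 576 = 576
  d = 2: φ(2) · σ(210/2) = 1 · 192 = 192
  d = 3: φ(3) · σ(210/3) = 2 · 144 = 288
  d = 5: φ(5) · σ(210/5) = 4 · 96 = 384
  d = 6: φ(6) · σ(210/6) = 2 · 48 = 96
  d = 7: φ(7) · σ(210/7) = 6 · 72 = 432
  d = 10: φ(10) · σ(210/10) = 4 · 32 = 128
  d = 14: φ(14) · σ(210/14) = 6 · 24 = 144
  d = 15: φ(15) · σ(210/15) = 8 · 24 = 192
  d = 21: φ(21) · σ(210/21) = 12 · 18 = 216
  d = 30: φ(30) · σ(210/30) = 8 · 8 = 64
  d = 35: φ(35) · σ(210/35) = 24 · 12 = 288
  d = 42: φ(42) · σ(210/42) = 12 · 6 = 72
  d = 70: φ(70) · σ(210/70) = 24 · 4 = 96
  d = 105: φ(105) · σ(210/105) = 48 · 3 = 144
  d = 210: φ(210) · σ(210/210) = 48 · 1 = 48
Summing: (φ * σ)(210) = 576 + 192 + 288 + 384 + 96 + 432 + 128 + 144 + 192 + 216 + 64 + 288 + 72 + 96 + 144 + 48 = 3360.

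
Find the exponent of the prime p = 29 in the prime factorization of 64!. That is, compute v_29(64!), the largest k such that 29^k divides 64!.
v_29(64!) = 2

Legendre's formula: v_p(n!) = Σ_{k ≥ 1} ⌊n / p^k⌋. For p = 29, n = 64, the terms are:
  ⌊64/29^1⌋ = ⌊64/29⌋ = 2
(the next term ⌊64/29^2⌋ = 0, terminating the sum). Summing: v_29(64!) = 2 = 2.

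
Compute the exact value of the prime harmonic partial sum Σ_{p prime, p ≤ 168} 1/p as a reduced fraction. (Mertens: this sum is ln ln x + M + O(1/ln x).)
Σ 1/p = 1840793455149223796977553240989608507934961889604586193282330007699/962947420735983927056946215901134429196419130606213075415963491270

π(168) = 39, so the primes ≤ 168 are [2, 3, 5, 7, 11, 13, 17, 19, 23, 29, 31, 37, 41, 43, 47, 53, 59, 61, 67, 71, 73, 79, 83, 89, 97, 101, 103, 107, 109, 113, 127, 131, 137, 139, 149, 151, 157, 163, 167]. Summing 1/p over these primes: 1840793455149223796977553240989608507934961889604586193282330007699/962947420735983927056946215901134429196419130606213075415963491270 ≈ 1.9116. Mertens estimate ln ln(168) + 0.2615 ≈ 1.8954.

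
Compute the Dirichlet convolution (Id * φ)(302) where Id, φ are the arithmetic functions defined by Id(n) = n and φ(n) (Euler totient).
(Id * φ)(302) = 903

Divisors of 302: [1, 2, 151, 302]. For each d | 302:
  d = 1: Id(1) · φ(302/1) = 1 · 150 = 150
  d = 2: Id(2) · φ(302/2) = 2 · 150 = 300
  d = 151: Id(151) · φ(302/151) = 151 · 1 = 151
  d = 302: Id(302) · φ(302/302) = 302 · 1 = 302
Summing: (Id * φ)(302) = 150 + 300 + 151 + 302 = 903.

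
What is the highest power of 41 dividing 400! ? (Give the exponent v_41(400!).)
v_41(400!) = 9

Legendre's formula: v_p(n!) = Σ_{k ≥ 1} ⌊n / p^k⌋. For p = 41, n = 400, the terms are:
  ⌊400/41^1⌋ = ⌊400/41⌋ = 9
(the next term ⌊400/41^2⌋ = 0, terminating the sum). Summing: v_41(400!) = 9 = 9.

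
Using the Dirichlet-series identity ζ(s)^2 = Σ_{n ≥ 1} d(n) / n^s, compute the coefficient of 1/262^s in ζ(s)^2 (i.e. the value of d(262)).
d(262) = 4

ζ(s)^2 = (Σ 1/m^s)(Σ 1/k^s). The coefficient of 1/n^s in the product is the number of ordered pairs (m, k) with mk = n, which equals d(n). For n = 262, divisors are [1, 2, 131, 262], so d(262) = 4.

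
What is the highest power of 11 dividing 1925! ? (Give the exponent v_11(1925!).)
v_11(1925!) = 191

Legendre's formula: v_p(n!) = Σ_{k ≥ 1} ⌊n / p^k⌋. For p = 11, n = 1925, the terms are:
  ⌊1925/11^1⌋ = ⌊1925/11⌋ = 175
  ⌊1925/11^2⌋ = ⌊1925/121⌋ = 15
  ⌊1925/11^3⌋ = ⌊1925/1331⌋ = 1
(the next term ⌊1925/11^4⌋ = 0, terminating the sum). Summing: v_11(1925!) = 175 + 15 + 1 = 191.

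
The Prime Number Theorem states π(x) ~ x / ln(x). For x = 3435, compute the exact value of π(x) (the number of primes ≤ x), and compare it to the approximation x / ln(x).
π(3435) = 481;  x/ln(x) ≈ 421.90;  relative error ≈ 12.29%.

Directly count primes up to 3435: π(3435) = 481. The PNT approximation gives 3435/ln(3435) ≈ 3435/8.14177 ≈ 421.90. Relative error (π(x) − x/ln(x)) / π(x) ≈ 12.29%; the approximation is known to undercount slightly (Li(x) is a better estimate).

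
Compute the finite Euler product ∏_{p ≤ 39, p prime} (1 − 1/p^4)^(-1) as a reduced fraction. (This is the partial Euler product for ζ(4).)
∏ = 118583889910340935015737417301254569/109564363617893205834674995200000000

The primes p ≤ 39 are [2, 3, 5, 7, 11, 13, 17, 19, 23, 29, 31, 37]. For each prime, (1 − 1/p^4)^(-1) = p^4 / (p^4 − 1). The product is (1 − 1/2^4)^(-1), (1 − 1/3^4)^(-1), (1 − 1/5^4)^(-1), (1 − 1/7^4)^(-1), (1 − 1/11^4)^(-1), (1 − 1/13^4)^(-1), (1 − 1/17^4)^(-1), (1 − 1/19^4)^(-1), (1 − 1/23^4)^(-1), (1 − 1/29^4)^(-1), (1 − 1/31^4)^(-1), (1 − 1/37^4)^(-1) = ∏ p^4 / (p^4 − 1) = 118583889910340935015737417301254569/109564363617893205834674995200000000.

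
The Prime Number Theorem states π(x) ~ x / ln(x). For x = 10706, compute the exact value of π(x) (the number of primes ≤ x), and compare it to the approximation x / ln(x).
π(10706) = 1304;  x/ln(x) ≈ 1153.84;  relative error ≈ 11.52%.

Directly count primes up to 10706: π(10706) = 1304. The PNT approximation gives 10706/ln(10706) ≈ 10706/9.27856 ≈ 1153.84. Relative error (π(x) − x/ln(x)) / π(x) ≈ 11.52%; the approximation is known to undercount slightly (Li(x) is a better estimate).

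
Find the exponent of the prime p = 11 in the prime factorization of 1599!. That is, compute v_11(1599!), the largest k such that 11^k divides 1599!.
v_11(1599!) = 159

Legendre's formula: v_p(n!) = Σ_{k ≥ 1} ⌊n / p^k⌋. For p = 11, n = 1599, the terms are:
  ⌊1599/11^1⌋ = ⌊1599/11⌋ = 145
  ⌊1599/11^2⌋ = ⌊1599/121⌋ = 13
  ⌊1599/11^3⌋ = ⌊1599/1331⌋ = 1
(the next term ⌊1599/11^4⌋ = 0, terminating the sum). Summing: v_11(1599!) = 145 + 13 + 1 = 159.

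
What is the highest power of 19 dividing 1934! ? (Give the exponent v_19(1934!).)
v_19(1934!) = 106

Legendre's formula: v_p(n!) = Σ_{k ≥ 1} ⌊n / p^k⌋. For p = 19, n = 1934, the terms are:
  ⌊1934/19^1⌋ = ⌊1934/19⌋ = 101
  ⌊1934/19^2⌋ = ⌊1934/361⌋ = 5
(the next term ⌊1934/19^3⌋ = 0, terminating the sum). Summing: v_19(1934!) = 101 + 5 = 106.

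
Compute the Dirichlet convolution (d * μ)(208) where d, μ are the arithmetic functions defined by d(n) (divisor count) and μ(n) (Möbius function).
(d * μ)(208) = 1

Divisors of 208: [1, 2, 4, 8, 13, 16, 26, 52, 104, 208]. For each d | 208:
  d = 1: d(1) · μ(208/1) = 1 · 0 = 0
  d = 2: d(2) · μ(208/2) = 2 · 0 = 0
  d = 4: d(4) · μ(208/4) = 3 · 0 = 0
  d = 8: d(8) · μ(208/8) = 4 · 1 = 4
  d = 13: d(13) · μ(208/13) = 2 · 0 = 0
  d = 16: d(16) · μ(208/16) = 5 · -1 = -5
  d = 26: d(26) · μ(208/26) = 4 · 0 = 0
  d = 52: d(52) · μ(208/52) = 6 · 0 = 0
  d = 104: d(104) · μ(208/104) = 8 · -1 = -8
  d = 208: d(208) · μ(208/208) = 10 · 1 = 10
Summing: (d * μ)(208) = 0 + 0 + 0 + 4 + 0 + -5 + 0 + 0 + -8 + 10 = 1.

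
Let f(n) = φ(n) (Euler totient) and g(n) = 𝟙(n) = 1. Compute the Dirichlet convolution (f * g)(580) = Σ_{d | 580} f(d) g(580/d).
(φ * 𝟙)(580) = 580

Divisors of 580: [1, 2, 4, 5, 10, 20, 29, 58, 116, 145, 290, 580]. For each d | 580:
  d = 1: φ(1) · 𝟙(580/1) = 1 · 1 = 1
  d = 2: φ(2) · 𝟙(580/2) = 1 · 1 = 1
  d = 4: φ(4) · 𝟙(580/4) = 2 · 1 = 2
  d = 5: φ(5) · 𝟙(580/5) = 4 · 1 = 4
  d = 10: φ(10) · 𝟙(580/10) = 4 · 1 = 4
  d = 20: φ(20) · 𝟙(580/20) = 8 · 1 = 8
  d = 29: φ(29) · 𝟙(580/29) = 28 · 1 = 28
  d = 58: φ(58) · 𝟙(580/58) = 28 · 1 = 28
  d = 116: φ(116) · 𝟙(580/116) = 56 · 1 = 56
  d = 145: φ(145) · 𝟙(580/145) = 112 · 1 = 112
  d = 290: φ(290) · 𝟙(580/290) = 112 · 1 = 112
  d = 580: φ(580) · 𝟙(580/580) = 224 · 1 = 224
Summing: (φ * 𝟙)(580) = 1 + 1 + 2 + 4 + 4 + 8 + 28 + 28 + 56 + 112 + 112 + 224 = 580.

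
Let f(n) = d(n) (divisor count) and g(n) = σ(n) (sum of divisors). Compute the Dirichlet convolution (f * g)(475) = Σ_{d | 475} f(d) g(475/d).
(d * σ)(475) = 1012

Divisors of 475: [1, 5, 19, 25, 95, 475]. For each d | 475:
  d = 1: d(1) · σ(475/1) = 1 · 620 = 620
  d = 5: d(5) · σ(475/5) = 2 · 120 = 240
  d = 19: d(19) · σ(475/19) = 2 · 31 = 62
  d = 25: d(25) · σ(475/25) = 3 · 20 = 60
  d = 95: d(95) · σ(475/95) = 4 · 6 = 24
  d = 475: d(475) · σ(475/475) = 6 · 1 = 6
Summing: (d * σ)(475) = 620 + 240 + 62 + 60 + 24 + 6 = 1012.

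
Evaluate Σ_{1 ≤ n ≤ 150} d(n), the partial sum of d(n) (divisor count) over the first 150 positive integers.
Σ_{n ≤ 150} d(n) = 780

Compute d(n) for each 1 ≤ n ≤ 150: d(1) = 1, d(2) = 2, d(3) = 2, d(4) = 3, d(5) = 2, d(6) = 4, d(7) = 2, d(8) = 4, d(9) = 3, d(10) = 4, d(11) = 2, d(12) = 6, d(13) = 2, d(14) = 4, d(15) = 4, d(16) = 5, d(17) = 2, d(18) = 6, d(19) = 2, d(20) = 6, d(21) = 4, d(22) = 4, d(23) = 2, d(24) = 8, d(25) = 3, d(26) = 4, d(27) = 4, d(28) = 6, d(29) = 2, d(30) = 8, d(31) = 2, d(32) = 6, d(33) = 4, d(34) = 4, d(35) = 4, d(36) = 9, d(37) = 2, d(38) = 4, d(39) = 4, d(40) = 8, d(41) = 2, d(42) = 8, d(43) = 2, d(44) = 6, d(45) = 6, d(46) = 4, d(47) = 2, d(48) = 10, d(49) = 3, d(50) = 6, d(51) = 4, d(52) = 6, d(53) = 2, d(54) = 8, d(55) = 4, d(56) = 8, d(57) = 4, d(58) = 4, d(59) = 2, d(60) = 12, d(61) = 2, d(62) = 4, d(63) = 6, d(64) = 7, d(65) = 4, d(66) = 8, d(67) = 2, d(68) = 6, d(69) = 4, d(70) = 8, d(71) = 2, d(72) = 12, d(73) = 2, d(74) = 4, d(75) = 6, d(76) = 6, d(77) = 4, d(78) = 8, d(79) = 2, d(80) = 10, d(81) = 5, d(82) = 4, d(83) = 2, d(84) = 12, d(85) = 4, d(86) = 4, d(87) = 4, d(88) = 8, d(89) = 2, d(90) = 12, d(91) = 4, d(92) = 6, d(93) = 4, d(94) = 4, d(95) = 4, d(96) = 12, d(97) = 2, d(98) = 6, d(99) = 6, d(100) = 9, d(101) = 2, d(102) = 8, d(103) = 2, d(104) = 8, d(105) = 8, d(106) = 4, d(107) = 2, d(108) = 12, d(109) = 2, d(110) = 8, d(111) = 4, d(112) = 10, d(113) = 2, d(114) = 8, d(115) = 4, d(116) = 6, d(117) = 6, d(118) = 4, d(119) = 4, d(120) = 16, d(121) = 3, d(122) = 4, d(123) = 4, d(124) = 6, d(125) = 4, d(126) = 12, d(127) = 2, d(128) = 8, d(129) = 4, d(130) = 8, d(131) = 2, d(132) = 12, d(133) = 4, d(134) = 4, d(135) = 8, d(136) = 8, d(137) = 2, d(138) = 8, d(139) = 2, d(140) = 12, d(141) = 4, d(142) = 4, d(143) = 4, d(144) = 15, d(145) = 4, d(146) = 4, d(147) = 6, d(148) = 6, d(149) = 2, d(150) = 12. Summing all 150 values: 780. (Dirichlet's divisor formula: Σ_{n ≤ x} d(n) = x ln(x) + (2γ − 1) x + O(√x). For x = 150, the asymptotic estimate is ≈ 774.76.)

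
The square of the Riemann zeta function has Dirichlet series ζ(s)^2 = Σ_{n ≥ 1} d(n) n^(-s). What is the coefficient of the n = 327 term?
d(327) = 4

ζ(s)^2 = (Σ 1/m^s)(Σ 1/k^s). The coefficient of 1/n^s in the product is the number of ordered pairs (m, k) with mk = n, which equals d(n). For n = 327, divisors are [1, 3, 109, 327], so d(327) = 4.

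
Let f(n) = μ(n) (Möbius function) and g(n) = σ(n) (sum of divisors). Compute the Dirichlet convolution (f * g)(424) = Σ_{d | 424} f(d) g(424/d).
(μ * σ)(424) = 424

Divisors of 424: [1, 2, 4, 8, 53, 106, 212, 424]. For each d | 424:
  d = 1: μ(1) · σ(424/1) = 1 · 810 = 810
  d = 2: μ(2) · σ(424/2) = -1 · 378 = -378
  d = 4: μ(4) · σ(424/4) = 0 · 162 = 0
  d = 8: μ(8) · σ(424/8) = 0 · 54 = 0
  d = 53: μ(53) · σ(424/53) = -1 · 15 = -15
  d = 106: μ(106) · σ(424/106) = 1 · 7 = 7
  d = 212: μ(212) · σ(424/212) = 0 · 3 = 0
  d = 424: μ(424) · σ(424/424) = 0 · 1 = 0
Summing: (μ * σ)(424) = 810 + -378 + 0 + 0 + -15 + 7 + 0 + 0 = 424.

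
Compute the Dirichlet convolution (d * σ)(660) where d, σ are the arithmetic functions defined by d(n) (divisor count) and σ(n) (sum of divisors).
(d * σ)(660) = 10752

Divisors of 660: [1, 2, 3, 4, 5, 6, 10, 11, 12, 15, 20, 22, 30, 33, 44, 55, 60, 66, 110, 132, 165, 220, 330, 660]. For each d | 660:
  d = 1: d(1) · σ(660/1) = 1 · 2016 = 2016
  d = 2: d(2) · σ(660/2) = 2 · 864 = 1728
  d = 3: d(3) · σ(660/3) = 2 · 504 = 1008
  d = 4: d(4) · σ(660/4) = 3 · 288 = 864
  d = 5: d(5) · σ(660/5) = 2 · 336 = 672
  d = 6: d(6) · σ(660/6) = 4 · 216 = 864
  d = 10: d(10) · σ(660/10) = 4 · 144 = 576
  d = 11: d(11) · σ(660/11) = 2 · 168 = 336
  d = 12: d(12) · σ(660/12) = 6 · 72 = 432
  d = 15: d(15) · σ(660/15) = 4 · 84 = 336
  d = 20: d(20) · σ(660/20) = 6 · 48 = 288
  d = 22: d(22) · σ(660/22) = 4 · 72 = 288
  d = 30: d(30) · σ(660/30) = 8 · 36 = 288
  d = 33: d(33) · σ(660/33) = 4 · 42 = 168
  d = 44: d(44) · σ(660/44) = 6 · 24 = 144
  d = 55: d(55) · σ(660/55) = 4 · 28 = 112
  d = 60: d(60) · σ(660/60) = 12 · 12 = 144
  d = 66: d(66) · σ(660/66) = 8 · 18 = 144
  d = 110: d(110) · σ(660/110) = 8 · 12 = 96
  d = 132: d(132) · σ(660/132) = 12 · 6 = 72
  d = 165: d(165) · σ(660/165) = 8 · 7 = 56
  d = 220: d(220) · σ(660/220) = 12 · 4 = 48
  d = 330: d(330) · σ(660/330) = 16 · 3 = 48
  d = 660: d(660) · σ(660/660) = 24 · 1 = 24
Summing: (d * σ)(660) = 2016 + 1728 + 1008 + 864 + 672 + 864 + 576 + 336 + 432 + 336 + 288 + 288 + 288 + 168 + 144 + 112 + 144 + 144 + 96 + 72 + 56 + 48 + 48 + 24 = 10752.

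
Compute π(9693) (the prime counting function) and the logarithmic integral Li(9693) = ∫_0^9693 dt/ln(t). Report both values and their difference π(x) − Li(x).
π(9693) = 1196;  Li(9693) ≈ 1212.75;  π(x) − Li(x) ≈ -16.75.

Direct count of primes ≤ 9693 gives π(9693) = 1196. Numerical evaluation of the logarithmic integral gives Li(9693) ≈ 1212.75. The difference π(x) − Li(x) ≈ -16.75 is typically negative for small/moderate x (Li(x) overestimates), though Littlewood's theorem shows this sign changes infinitely often.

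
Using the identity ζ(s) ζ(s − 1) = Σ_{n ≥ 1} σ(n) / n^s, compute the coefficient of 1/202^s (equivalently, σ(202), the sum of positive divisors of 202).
σ(202) = 306

In the product (Σ m^0/m^s)(Σ k / k^s) = Σ (Σ_{d | n} d) / n^s, the coefficient of 1/n^s is σ(n) = Σ_{d | n} d. For n = 202, divisors are [1, 2, 101, 202]; summing: σ(202) = 306.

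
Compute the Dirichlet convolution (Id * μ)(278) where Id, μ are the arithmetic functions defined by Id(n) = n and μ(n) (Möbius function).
(Id * μ)(278) = 138

Divisors of 278: [1, 2, 139, 278]. For each d | 278:
  d = 1: Id(1) · μ(278/1) = 1 · 1 = 1
  d = 2: Id(2) · μ(278/2) = 2 · -1 = -2
  d = 139: Id(139) · μ(278/139) = 139 · -1 = -139
  d = 278: Id(278) · μ(278/278) = 278 · 1 = 278
Summing: (Id * μ)(278) = 1 + -2 + -139 + 278 = 138.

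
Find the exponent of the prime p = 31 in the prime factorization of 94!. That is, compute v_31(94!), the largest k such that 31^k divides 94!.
v_31(94!) = 3

Legendre's formula: v_p(n!) = Σ_{k ≥ 1} ⌊n / p^k⌋. For p = 31, n = 94, the terms are:
  ⌊94/31^1⌋ = ⌊94/31⌋ = 3
(the next term ⌊94/31^2⌋ = 0, terminating the sum). Summing: v_31(94!) = 3 = 3.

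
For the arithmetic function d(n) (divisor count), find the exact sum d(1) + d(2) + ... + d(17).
Σ_{n ≤ 17} d(n) = 52

Compute d(n) for each 1 ≤ n ≤ 17: d(1) = 1, d(2) = 2, d(3) = 2, d(4) = 3, d(5) = 2, d(6) = 4, d(7) = 2, d(8) = 4, d(9) = 3, d(10) = 4, d(11) = 2, d(12) = 6, d(13) = 2, d(14) = 4, d(15) = 4, d(16) = 5, d(17) = 2. Summing all 17 values: 52. (Dirichlet's divisor formula: Σ_{n ≤ x} d(n) = x ln(x) + (2γ − 1) x + O(√x). For x = 17, the asymptotic estimate is ≈ 50.79.)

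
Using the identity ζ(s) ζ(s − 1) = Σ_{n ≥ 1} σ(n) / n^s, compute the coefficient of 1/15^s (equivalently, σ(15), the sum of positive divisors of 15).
σ(15) = 24

In the product (Σ m^0/m^s)(Σ k / k^s) = Σ (Σ_{d | n} d) / n^s, the coefficient of 1/n^s is σ(n) = Σ_{d | n} d. For n = 15, divisors are [1, 3, 5, 15]; summing: σ(15) = 24.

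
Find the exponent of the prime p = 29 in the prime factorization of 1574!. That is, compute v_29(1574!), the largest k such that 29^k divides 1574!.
v_29(1574!) = 55

Legendre's formula: v_p(n!) = Σ_{k ≥ 1} ⌊n / p^k⌋. For p = 29, n = 1574, the terms are:
  ⌊1574/29^1⌋ = ⌊1574/29⌋ = 54
  ⌊1574/29^2⌋ = ⌊1574/841⌋ = 1
(the next term ⌊1574/29^3⌋ = 0, terminating the sum). Summing: v_29(1574!) = 54 + 1 = 55.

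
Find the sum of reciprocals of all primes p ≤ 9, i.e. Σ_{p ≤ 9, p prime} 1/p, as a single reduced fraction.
Σ 1/p = 247/210

π(9) = 4, so the primes ≤ 9 are [2, 3, 5, 7]. Summing 1/p over these primes: 247/210 ≈ 1.1762. Mertens estimate ln ln(9) + 0.2615 ≈ 1.0487.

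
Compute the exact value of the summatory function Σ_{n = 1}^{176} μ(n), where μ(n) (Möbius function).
Σ_{n ≤ 176} μ(n) = -4

Compute μ(n) for each 1 ≤ n ≤ 176: μ(1) = 1, μ(2) = -1, μ(3) = -1, μ(4) = 0, μ(5) = -1, μ(6) = 1, μ(7) = -1, μ(8) = 0, μ(9) = 0, μ(10) = 1, μ(11) = -1, μ(12) = 0, μ(13) = -1, μ(14) = 1, μ(15) = 1, μ(16) = 0, μ(17) = -1, μ(18) = 0, μ(19) = -1, μ(20) = 0, μ(21) = 1, μ(22) = 1, μ(23) = -1, μ(24) = 0, μ(25) = 0, μ(26) = 1, μ(27) = 0, μ(28) = 0, μ(29) = -1, μ(30) = -1, μ(31) = -1, μ(32) = 0, μ(33) = 1, μ(34) = 1, μ(35) = 1, μ(36) = 0, μ(37) = -1, μ(38) = 1, μ(39) = 1, μ(40) = 0, μ(41) = -1, μ(42) = -1, μ(43) = -1, μ(44) = 0, μ(45) = 0, μ(46) = 1, μ(47) = -1, μ(48) = 0, μ(49) = 0, μ(50) = 0, μ(51) = 1, μ(52) = 0, μ(53) = -1, μ(54) = 0, μ(55) = 1, μ(56) = 0, μ(57) = 1, μ(58) = 1, μ(59) = -1, μ(60) = 0, μ(61) = -1, μ(62) = 1, μ(63) = 0, μ(64) = 0, μ(65) = 1, μ(66) = -1, μ(67) = -1, μ(68) = 0, μ(69) = 1, μ(70) = -1, μ(71) = -1, μ(72) = 0, μ(73) = -1, μ(74) = 1, μ(75) = 0, μ(76) = 0, μ(77) = 1, μ(78) = -1, μ(79) = -1, μ(80) = 0, μ(81) = 0, μ(82) = 1, μ(83) = -1, μ(84) = 0, μ(85) = 1, μ(86) = 1, μ(87) = 1, μ(88) = 0, μ(89) = -1, μ(90) = 0, μ(91) = 1, μ(92) = 0, μ(93) = 1, μ(94) = 1, μ(95) = 1, μ(96) = 0, μ(97) = -1, μ(98) = 0, μ(99) = 0, μ(100) = 0, μ(101) = -1, μ(102) = -1, μ(103) = -1, μ(104) = 0, μ(105) = -1, μ(106) = 1, μ(107) = -1, μ(108) = 0, μ(109) = -1, μ(110) = -1, μ(111) = 1, μ(112) = 0, μ(113) = -1, μ(114) = -1, μ(115) = 1, μ(116) = 0, μ(117) = 0, μ(118) = 1, μ(119) = 1, μ(120) = 0, μ(121) = 0, μ(122) = 1, μ(123) = 1, μ(124) = 0, μ(125) = 0, μ(126) = 0, μ(127) = -1, μ(128) = 0, μ(129) = 1, μ(130) = -1, μ(131) = -1, μ(132) = 0, μ(133) = 1, μ(134) = 1, μ(135) = 0, μ(136) = 0, μ(137) = -1, μ(138) = -1, μ(139) = -1, μ(140) = 0, μ(141) = 1, μ(142) = 1, μ(143) = 1, μ(144) = 0, μ(145) = 1, μ(146) = 1, μ(147) = 0, μ(148) = 0, μ(149) = -1, μ(150) = 0, μ(151) = -1, μ(152) = 0, μ(153) = 0, μ(154) = -1, μ(155) = 1, μ(156) = 0, μ(157) = -1, μ(158) = 1, μ(159) = 1, μ(160) = 0, μ(161) = 1, μ(162) = 0, μ(163) = -1, μ(164) = 0, μ(165) = -1, μ(166) = 1, μ(167) = -1, μ(168) = 0, μ(169) = 0, μ(170) = -1, μ(171) = 0, μ(172) = 0, μ(173) = -1, μ(174) = -1, μ(175) = 0, μ(176) = 0. Summing all 176 values: -4. (Mertens function M(x) = Σ_{n ≤ x} μ(n); on average M(x) should be small (PNT ⟺ M(x) = o(x)).)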